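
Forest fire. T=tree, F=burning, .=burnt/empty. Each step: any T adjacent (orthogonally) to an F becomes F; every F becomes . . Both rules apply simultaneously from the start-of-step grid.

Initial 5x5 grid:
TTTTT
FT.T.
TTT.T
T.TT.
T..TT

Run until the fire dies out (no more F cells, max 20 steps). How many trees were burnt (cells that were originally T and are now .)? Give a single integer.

Answer: 16

Derivation:
Step 1: +3 fires, +1 burnt (F count now 3)
Step 2: +3 fires, +3 burnt (F count now 3)
Step 3: +3 fires, +3 burnt (F count now 3)
Step 4: +2 fires, +3 burnt (F count now 2)
Step 5: +3 fires, +2 burnt (F count now 3)
Step 6: +1 fires, +3 burnt (F count now 1)
Step 7: +1 fires, +1 burnt (F count now 1)
Step 8: +0 fires, +1 burnt (F count now 0)
Fire out after step 8
Initially T: 17, now '.': 24
Total burnt (originally-T cells now '.'): 16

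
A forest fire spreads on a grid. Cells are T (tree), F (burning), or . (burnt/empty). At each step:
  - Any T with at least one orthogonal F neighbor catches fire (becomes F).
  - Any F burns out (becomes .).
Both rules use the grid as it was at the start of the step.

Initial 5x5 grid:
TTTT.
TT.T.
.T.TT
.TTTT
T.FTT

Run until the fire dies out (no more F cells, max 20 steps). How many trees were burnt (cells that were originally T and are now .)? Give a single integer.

Answer: 16

Derivation:
Step 1: +2 fires, +1 burnt (F count now 2)
Step 2: +3 fires, +2 burnt (F count now 3)
Step 3: +3 fires, +3 burnt (F count now 3)
Step 4: +3 fires, +3 burnt (F count now 3)
Step 5: +3 fires, +3 burnt (F count now 3)
Step 6: +2 fires, +3 burnt (F count now 2)
Step 7: +0 fires, +2 burnt (F count now 0)
Fire out after step 7
Initially T: 17, now '.': 24
Total burnt (originally-T cells now '.'): 16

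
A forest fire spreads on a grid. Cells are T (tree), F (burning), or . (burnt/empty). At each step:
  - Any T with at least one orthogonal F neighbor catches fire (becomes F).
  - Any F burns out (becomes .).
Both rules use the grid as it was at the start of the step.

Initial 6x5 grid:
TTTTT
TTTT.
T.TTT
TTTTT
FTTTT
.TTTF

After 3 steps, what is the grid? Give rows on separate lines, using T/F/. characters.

Step 1: 4 trees catch fire, 2 burn out
  TTTTT
  TTTT.
  T.TTT
  FTTTT
  .FTTF
  .TTF.
Step 2: 7 trees catch fire, 4 burn out
  TTTTT
  TTTT.
  F.TTT
  .FTTF
  ..FF.
  .FF..
Step 3: 4 trees catch fire, 7 burn out
  TTTTT
  FTTT.
  ..TTF
  ..FF.
  .....
  .....

TTTTT
FTTT.
..TTF
..FF.
.....
.....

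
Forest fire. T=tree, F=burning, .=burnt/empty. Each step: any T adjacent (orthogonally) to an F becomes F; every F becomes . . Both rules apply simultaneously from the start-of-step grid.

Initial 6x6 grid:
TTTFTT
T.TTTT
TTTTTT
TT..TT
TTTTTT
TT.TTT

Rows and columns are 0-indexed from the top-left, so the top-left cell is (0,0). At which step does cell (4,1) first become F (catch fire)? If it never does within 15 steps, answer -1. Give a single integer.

Step 1: cell (4,1)='T' (+3 fires, +1 burnt)
Step 2: cell (4,1)='T' (+5 fires, +3 burnt)
Step 3: cell (4,1)='T' (+4 fires, +5 burnt)
Step 4: cell (4,1)='T' (+4 fires, +4 burnt)
Step 5: cell (4,1)='T' (+4 fires, +4 burnt)
Step 6: cell (4,1)='F' (+5 fires, +4 burnt)
  -> target ignites at step 6
Step 7: cell (4,1)='.' (+5 fires, +5 burnt)
Step 8: cell (4,1)='.' (+1 fires, +5 burnt)
Step 9: cell (4,1)='.' (+0 fires, +1 burnt)
  fire out at step 9

6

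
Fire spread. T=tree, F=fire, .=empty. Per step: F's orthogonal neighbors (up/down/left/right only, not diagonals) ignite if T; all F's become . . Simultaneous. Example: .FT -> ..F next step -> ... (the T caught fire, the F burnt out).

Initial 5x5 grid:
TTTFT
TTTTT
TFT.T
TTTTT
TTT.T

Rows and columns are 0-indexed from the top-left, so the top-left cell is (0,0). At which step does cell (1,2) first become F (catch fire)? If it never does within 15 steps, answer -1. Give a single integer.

Step 1: cell (1,2)='T' (+7 fires, +2 burnt)
Step 2: cell (1,2)='F' (+7 fires, +7 burnt)
  -> target ignites at step 2
Step 3: cell (1,2)='.' (+5 fires, +7 burnt)
Step 4: cell (1,2)='.' (+1 fires, +5 burnt)
Step 5: cell (1,2)='.' (+1 fires, +1 burnt)
Step 6: cell (1,2)='.' (+0 fires, +1 burnt)
  fire out at step 6

2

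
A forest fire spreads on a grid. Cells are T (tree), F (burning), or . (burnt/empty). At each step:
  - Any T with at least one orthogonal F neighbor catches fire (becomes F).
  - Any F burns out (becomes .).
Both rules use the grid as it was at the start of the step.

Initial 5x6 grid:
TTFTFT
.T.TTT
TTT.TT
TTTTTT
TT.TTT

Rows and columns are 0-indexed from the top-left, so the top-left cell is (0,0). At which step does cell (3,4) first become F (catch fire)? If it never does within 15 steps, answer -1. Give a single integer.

Step 1: cell (3,4)='T' (+4 fires, +2 burnt)
Step 2: cell (3,4)='T' (+5 fires, +4 burnt)
Step 3: cell (3,4)='F' (+3 fires, +5 burnt)
  -> target ignites at step 3
Step 4: cell (3,4)='.' (+6 fires, +3 burnt)
Step 5: cell (3,4)='.' (+5 fires, +6 burnt)
Step 6: cell (3,4)='.' (+1 fires, +5 burnt)
Step 7: cell (3,4)='.' (+0 fires, +1 burnt)
  fire out at step 7

3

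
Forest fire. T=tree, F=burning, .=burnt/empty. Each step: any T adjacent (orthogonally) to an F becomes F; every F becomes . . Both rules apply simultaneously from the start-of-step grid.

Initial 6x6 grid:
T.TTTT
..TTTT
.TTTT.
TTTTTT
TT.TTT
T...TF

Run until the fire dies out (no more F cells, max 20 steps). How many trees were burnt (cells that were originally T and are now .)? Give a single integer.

Step 1: +2 fires, +1 burnt (F count now 2)
Step 2: +2 fires, +2 burnt (F count now 2)
Step 3: +2 fires, +2 burnt (F count now 2)
Step 4: +2 fires, +2 burnt (F count now 2)
Step 5: +3 fires, +2 burnt (F count now 3)
Step 6: +5 fires, +3 burnt (F count now 5)
Step 7: +6 fires, +5 burnt (F count now 6)
Step 8: +2 fires, +6 burnt (F count now 2)
Step 9: +1 fires, +2 burnt (F count now 1)
Step 10: +0 fires, +1 burnt (F count now 0)
Fire out after step 10
Initially T: 26, now '.': 35
Total burnt (originally-T cells now '.'): 25

Answer: 25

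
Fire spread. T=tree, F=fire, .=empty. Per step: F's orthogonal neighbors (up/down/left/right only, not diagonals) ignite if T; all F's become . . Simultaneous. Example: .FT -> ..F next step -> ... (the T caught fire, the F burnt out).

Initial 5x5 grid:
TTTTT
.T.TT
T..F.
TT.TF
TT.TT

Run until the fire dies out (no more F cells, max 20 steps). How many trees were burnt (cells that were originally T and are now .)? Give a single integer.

Answer: 11

Derivation:
Step 1: +3 fires, +2 burnt (F count now 3)
Step 2: +3 fires, +3 burnt (F count now 3)
Step 3: +2 fires, +3 burnt (F count now 2)
Step 4: +1 fires, +2 burnt (F count now 1)
Step 5: +2 fires, +1 burnt (F count now 2)
Step 6: +0 fires, +2 burnt (F count now 0)
Fire out after step 6
Initially T: 16, now '.': 20
Total burnt (originally-T cells now '.'): 11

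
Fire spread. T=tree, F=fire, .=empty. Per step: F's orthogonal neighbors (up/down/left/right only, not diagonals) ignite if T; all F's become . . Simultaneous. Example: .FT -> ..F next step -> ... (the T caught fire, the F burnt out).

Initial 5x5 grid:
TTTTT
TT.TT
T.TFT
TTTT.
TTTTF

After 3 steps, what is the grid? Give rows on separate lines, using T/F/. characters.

Step 1: 5 trees catch fire, 2 burn out
  TTTTT
  TT.FT
  T.F.F
  TTTF.
  TTTF.
Step 2: 4 trees catch fire, 5 burn out
  TTTFT
  TT..F
  T....
  TTF..
  TTF..
Step 3: 4 trees catch fire, 4 burn out
  TTF.F
  TT...
  T....
  TF...
  TF...

TTF.F
TT...
T....
TF...
TF...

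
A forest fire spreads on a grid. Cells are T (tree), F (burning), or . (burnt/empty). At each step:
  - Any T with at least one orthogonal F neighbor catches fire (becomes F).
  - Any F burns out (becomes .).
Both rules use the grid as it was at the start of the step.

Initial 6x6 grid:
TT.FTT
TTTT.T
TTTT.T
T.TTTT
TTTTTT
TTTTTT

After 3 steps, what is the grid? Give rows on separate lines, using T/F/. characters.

Step 1: 2 trees catch fire, 1 burn out
  TT..FT
  TTTF.T
  TTTT.T
  T.TTTT
  TTTTTT
  TTTTTT
Step 2: 3 trees catch fire, 2 burn out
  TT...F
  TTF..T
  TTTF.T
  T.TTTT
  TTTTTT
  TTTTTT
Step 3: 4 trees catch fire, 3 burn out
  TT....
  TF...F
  TTF..T
  T.TFTT
  TTTTTT
  TTTTTT

TT....
TF...F
TTF..T
T.TFTT
TTTTTT
TTTTTT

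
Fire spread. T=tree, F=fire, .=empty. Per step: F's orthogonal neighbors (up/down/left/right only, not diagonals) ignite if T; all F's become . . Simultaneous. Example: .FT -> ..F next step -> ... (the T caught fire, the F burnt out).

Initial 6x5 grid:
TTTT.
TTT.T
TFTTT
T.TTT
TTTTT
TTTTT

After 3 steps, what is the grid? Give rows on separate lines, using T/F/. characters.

Step 1: 3 trees catch fire, 1 burn out
  TTTT.
  TFT.T
  F.FTT
  T.TTT
  TTTTT
  TTTTT
Step 2: 6 trees catch fire, 3 burn out
  TFTT.
  F.F.T
  ...FT
  F.FTT
  TTTTT
  TTTTT
Step 3: 6 trees catch fire, 6 burn out
  F.FT.
  ....T
  ....F
  ...FT
  FTFTT
  TTTTT

F.FT.
....T
....F
...FT
FTFTT
TTTTT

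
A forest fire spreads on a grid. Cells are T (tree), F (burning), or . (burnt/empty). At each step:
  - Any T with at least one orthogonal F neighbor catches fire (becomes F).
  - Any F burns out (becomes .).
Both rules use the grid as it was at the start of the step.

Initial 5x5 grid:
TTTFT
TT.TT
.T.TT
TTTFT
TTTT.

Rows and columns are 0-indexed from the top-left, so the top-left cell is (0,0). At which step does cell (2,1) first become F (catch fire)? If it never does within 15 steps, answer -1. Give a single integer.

Step 1: cell (2,1)='T' (+7 fires, +2 burnt)
Step 2: cell (2,1)='T' (+5 fires, +7 burnt)
Step 3: cell (2,1)='F' (+5 fires, +5 burnt)
  -> target ignites at step 3
Step 4: cell (2,1)='.' (+2 fires, +5 burnt)
Step 5: cell (2,1)='.' (+0 fires, +2 burnt)
  fire out at step 5

3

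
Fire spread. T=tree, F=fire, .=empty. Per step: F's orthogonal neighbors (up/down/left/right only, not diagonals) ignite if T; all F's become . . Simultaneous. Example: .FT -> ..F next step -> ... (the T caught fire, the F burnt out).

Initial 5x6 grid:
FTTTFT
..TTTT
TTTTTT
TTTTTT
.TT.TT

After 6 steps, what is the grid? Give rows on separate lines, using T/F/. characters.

Step 1: 4 trees catch fire, 2 burn out
  .FTF.F
  ..TTFT
  TTTTTT
  TTTTTT
  .TT.TT
Step 2: 4 trees catch fire, 4 burn out
  ..F...
  ..TF.F
  TTTTFT
  TTTTTT
  .TT.TT
Step 3: 4 trees catch fire, 4 burn out
  ......
  ..F...
  TTTF.F
  TTTTFT
  .TT.TT
Step 4: 4 trees catch fire, 4 burn out
  ......
  ......
  TTF...
  TTTF.F
  .TT.FT
Step 5: 3 trees catch fire, 4 burn out
  ......
  ......
  TF....
  TTF...
  .TT..F
Step 6: 3 trees catch fire, 3 burn out
  ......
  ......
  F.....
  TF....
  .TF...

......
......
F.....
TF....
.TF...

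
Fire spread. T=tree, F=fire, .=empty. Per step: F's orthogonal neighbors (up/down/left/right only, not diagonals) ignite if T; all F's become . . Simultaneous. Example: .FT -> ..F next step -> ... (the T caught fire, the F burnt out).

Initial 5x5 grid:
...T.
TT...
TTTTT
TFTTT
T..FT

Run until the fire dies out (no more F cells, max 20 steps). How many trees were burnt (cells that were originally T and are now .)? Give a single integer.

Answer: 13

Derivation:
Step 1: +5 fires, +2 burnt (F count now 5)
Step 2: +6 fires, +5 burnt (F count now 6)
Step 3: +2 fires, +6 burnt (F count now 2)
Step 4: +0 fires, +2 burnt (F count now 0)
Fire out after step 4
Initially T: 14, now '.': 24
Total burnt (originally-T cells now '.'): 13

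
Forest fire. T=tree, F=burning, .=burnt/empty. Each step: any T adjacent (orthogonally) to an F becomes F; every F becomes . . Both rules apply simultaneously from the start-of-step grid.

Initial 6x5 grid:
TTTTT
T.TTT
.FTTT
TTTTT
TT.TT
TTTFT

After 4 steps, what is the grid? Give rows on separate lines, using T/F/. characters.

Step 1: 5 trees catch fire, 2 burn out
  TTTTT
  T.TTT
  ..FTT
  TFTTT
  TT.FT
  TTF.F
Step 2: 8 trees catch fire, 5 burn out
  TTTTT
  T.FTT
  ...FT
  F.FFT
  TF..F
  TF...
Step 3: 6 trees catch fire, 8 burn out
  TTFTT
  T..FT
  ....F
  ....F
  F....
  F....
Step 4: 3 trees catch fire, 6 burn out
  TF.FT
  T...F
  .....
  .....
  .....
  .....

TF.FT
T...F
.....
.....
.....
.....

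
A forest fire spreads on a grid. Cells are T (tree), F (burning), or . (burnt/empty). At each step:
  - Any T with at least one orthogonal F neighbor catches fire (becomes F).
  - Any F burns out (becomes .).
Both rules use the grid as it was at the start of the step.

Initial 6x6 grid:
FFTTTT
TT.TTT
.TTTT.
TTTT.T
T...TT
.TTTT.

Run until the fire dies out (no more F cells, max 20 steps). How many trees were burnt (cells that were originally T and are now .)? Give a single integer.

Step 1: +3 fires, +2 burnt (F count now 3)
Step 2: +2 fires, +3 burnt (F count now 2)
Step 3: +4 fires, +2 burnt (F count now 4)
Step 4: +5 fires, +4 burnt (F count now 5)
Step 5: +4 fires, +5 burnt (F count now 4)
Step 6: +0 fires, +4 burnt (F count now 0)
Fire out after step 6
Initially T: 25, now '.': 29
Total burnt (originally-T cells now '.'): 18

Answer: 18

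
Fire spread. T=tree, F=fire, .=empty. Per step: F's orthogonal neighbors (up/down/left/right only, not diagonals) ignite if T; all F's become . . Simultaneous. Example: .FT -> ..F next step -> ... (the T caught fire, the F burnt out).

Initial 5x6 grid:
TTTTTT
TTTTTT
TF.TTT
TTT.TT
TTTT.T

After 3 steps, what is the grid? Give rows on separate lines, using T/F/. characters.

Step 1: 3 trees catch fire, 1 burn out
  TTTTTT
  TFTTTT
  F..TTT
  TFT.TT
  TTTT.T
Step 2: 6 trees catch fire, 3 burn out
  TFTTTT
  F.FTTT
  ...TTT
  F.F.TT
  TFTT.T
Step 3: 5 trees catch fire, 6 burn out
  F.FTTT
  ...FTT
  ...TTT
  ....TT
  F.FT.T

F.FTTT
...FTT
...TTT
....TT
F.FT.T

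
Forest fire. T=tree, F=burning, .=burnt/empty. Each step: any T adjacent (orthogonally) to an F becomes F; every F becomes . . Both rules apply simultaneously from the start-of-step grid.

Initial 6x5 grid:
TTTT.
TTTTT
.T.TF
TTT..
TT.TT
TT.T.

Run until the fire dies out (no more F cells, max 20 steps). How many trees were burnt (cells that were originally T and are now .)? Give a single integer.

Step 1: +2 fires, +1 burnt (F count now 2)
Step 2: +1 fires, +2 burnt (F count now 1)
Step 3: +2 fires, +1 burnt (F count now 2)
Step 4: +2 fires, +2 burnt (F count now 2)
Step 5: +3 fires, +2 burnt (F count now 3)
Step 6: +2 fires, +3 burnt (F count now 2)
Step 7: +3 fires, +2 burnt (F count now 3)
Step 8: +2 fires, +3 burnt (F count now 2)
Step 9: +1 fires, +2 burnt (F count now 1)
Step 10: +0 fires, +1 burnt (F count now 0)
Fire out after step 10
Initially T: 21, now '.': 27
Total burnt (originally-T cells now '.'): 18

Answer: 18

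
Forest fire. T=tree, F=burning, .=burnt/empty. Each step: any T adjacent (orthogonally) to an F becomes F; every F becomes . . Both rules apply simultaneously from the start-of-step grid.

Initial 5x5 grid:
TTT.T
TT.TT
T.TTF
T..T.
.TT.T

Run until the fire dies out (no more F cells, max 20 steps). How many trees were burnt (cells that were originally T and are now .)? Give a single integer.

Step 1: +2 fires, +1 burnt (F count now 2)
Step 2: +4 fires, +2 burnt (F count now 4)
Step 3: +0 fires, +4 burnt (F count now 0)
Fire out after step 3
Initially T: 16, now '.': 15
Total burnt (originally-T cells now '.'): 6

Answer: 6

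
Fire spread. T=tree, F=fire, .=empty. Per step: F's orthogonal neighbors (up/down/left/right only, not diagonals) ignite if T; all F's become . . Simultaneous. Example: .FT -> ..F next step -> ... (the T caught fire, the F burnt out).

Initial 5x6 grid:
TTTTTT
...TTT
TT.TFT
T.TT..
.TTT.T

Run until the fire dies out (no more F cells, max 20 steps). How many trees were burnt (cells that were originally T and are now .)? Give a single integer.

Step 1: +3 fires, +1 burnt (F count now 3)
Step 2: +4 fires, +3 burnt (F count now 4)
Step 3: +4 fires, +4 burnt (F count now 4)
Step 4: +2 fires, +4 burnt (F count now 2)
Step 5: +2 fires, +2 burnt (F count now 2)
Step 6: +1 fires, +2 burnt (F count now 1)
Step 7: +0 fires, +1 burnt (F count now 0)
Fire out after step 7
Initially T: 20, now '.': 26
Total burnt (originally-T cells now '.'): 16

Answer: 16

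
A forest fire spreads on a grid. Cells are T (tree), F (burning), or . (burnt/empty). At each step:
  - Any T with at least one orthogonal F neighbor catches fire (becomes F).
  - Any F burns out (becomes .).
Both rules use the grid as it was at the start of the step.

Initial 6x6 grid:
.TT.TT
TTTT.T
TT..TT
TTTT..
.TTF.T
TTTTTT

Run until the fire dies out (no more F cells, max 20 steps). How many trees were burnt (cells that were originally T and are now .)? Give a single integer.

Step 1: +3 fires, +1 burnt (F count now 3)
Step 2: +4 fires, +3 burnt (F count now 4)
Step 3: +3 fires, +4 burnt (F count now 3)
Step 4: +4 fires, +3 burnt (F count now 4)
Step 5: +2 fires, +4 burnt (F count now 2)
Step 6: +3 fires, +2 burnt (F count now 3)
Step 7: +2 fires, +3 burnt (F count now 2)
Step 8: +0 fires, +2 burnt (F count now 0)
Fire out after step 8
Initially T: 26, now '.': 31
Total burnt (originally-T cells now '.'): 21

Answer: 21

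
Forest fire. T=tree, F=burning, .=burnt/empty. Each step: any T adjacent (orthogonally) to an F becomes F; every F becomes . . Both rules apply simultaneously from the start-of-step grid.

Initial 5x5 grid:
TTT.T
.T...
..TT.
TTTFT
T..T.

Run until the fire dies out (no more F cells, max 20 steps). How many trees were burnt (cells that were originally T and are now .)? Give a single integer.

Answer: 8

Derivation:
Step 1: +4 fires, +1 burnt (F count now 4)
Step 2: +2 fires, +4 burnt (F count now 2)
Step 3: +1 fires, +2 burnt (F count now 1)
Step 4: +1 fires, +1 burnt (F count now 1)
Step 5: +0 fires, +1 burnt (F count now 0)
Fire out after step 5
Initially T: 13, now '.': 20
Total burnt (originally-T cells now '.'): 8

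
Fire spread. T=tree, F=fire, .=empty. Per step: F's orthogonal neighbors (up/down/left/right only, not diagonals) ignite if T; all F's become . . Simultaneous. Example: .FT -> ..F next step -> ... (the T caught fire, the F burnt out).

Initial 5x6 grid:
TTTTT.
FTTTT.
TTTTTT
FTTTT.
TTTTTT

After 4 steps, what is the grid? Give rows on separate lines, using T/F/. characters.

Step 1: 5 trees catch fire, 2 burn out
  FTTTT.
  .FTTT.
  FTTTTT
  .FTTT.
  FTTTTT
Step 2: 5 trees catch fire, 5 burn out
  .FTTT.
  ..FTT.
  .FTTTT
  ..FTT.
  .FTTTT
Step 3: 5 trees catch fire, 5 burn out
  ..FTT.
  ...FT.
  ..FTTT
  ...FT.
  ..FTTT
Step 4: 5 trees catch fire, 5 burn out
  ...FT.
  ....F.
  ...FTT
  ....F.
  ...FTT

...FT.
....F.
...FTT
....F.
...FTT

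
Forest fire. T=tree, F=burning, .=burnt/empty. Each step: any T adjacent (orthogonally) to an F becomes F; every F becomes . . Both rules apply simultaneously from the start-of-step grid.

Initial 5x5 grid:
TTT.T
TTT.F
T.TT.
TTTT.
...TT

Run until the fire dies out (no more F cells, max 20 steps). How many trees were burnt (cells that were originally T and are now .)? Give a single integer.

Step 1: +1 fires, +1 burnt (F count now 1)
Step 2: +0 fires, +1 burnt (F count now 0)
Fire out after step 2
Initially T: 16, now '.': 10
Total burnt (originally-T cells now '.'): 1

Answer: 1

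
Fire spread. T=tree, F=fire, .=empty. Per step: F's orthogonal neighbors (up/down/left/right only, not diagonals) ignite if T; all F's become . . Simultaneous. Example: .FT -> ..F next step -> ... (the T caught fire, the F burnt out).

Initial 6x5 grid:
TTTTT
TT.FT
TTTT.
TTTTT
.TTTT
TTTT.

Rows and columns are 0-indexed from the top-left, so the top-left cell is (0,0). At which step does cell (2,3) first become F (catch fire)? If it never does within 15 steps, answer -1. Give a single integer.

Step 1: cell (2,3)='F' (+3 fires, +1 burnt)
  -> target ignites at step 1
Step 2: cell (2,3)='.' (+4 fires, +3 burnt)
Step 3: cell (2,3)='.' (+5 fires, +4 burnt)
Step 4: cell (2,3)='.' (+7 fires, +5 burnt)
Step 5: cell (2,3)='.' (+4 fires, +7 burnt)
Step 6: cell (2,3)='.' (+1 fires, +4 burnt)
Step 7: cell (2,3)='.' (+1 fires, +1 burnt)
Step 8: cell (2,3)='.' (+0 fires, +1 burnt)
  fire out at step 8

1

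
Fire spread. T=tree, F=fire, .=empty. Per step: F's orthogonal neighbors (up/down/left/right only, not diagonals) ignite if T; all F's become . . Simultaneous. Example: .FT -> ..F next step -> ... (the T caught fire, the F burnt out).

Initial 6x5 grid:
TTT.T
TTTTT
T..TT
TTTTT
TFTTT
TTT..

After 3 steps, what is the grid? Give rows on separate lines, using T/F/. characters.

Step 1: 4 trees catch fire, 1 burn out
  TTT.T
  TTTTT
  T..TT
  TFTTT
  F.FTT
  TFT..
Step 2: 5 trees catch fire, 4 burn out
  TTT.T
  TTTTT
  T..TT
  F.FTT
  ...FT
  F.F..
Step 3: 3 trees catch fire, 5 burn out
  TTT.T
  TTTTT
  F..TT
  ...FT
  ....F
  .....

TTT.T
TTTTT
F..TT
...FT
....F
.....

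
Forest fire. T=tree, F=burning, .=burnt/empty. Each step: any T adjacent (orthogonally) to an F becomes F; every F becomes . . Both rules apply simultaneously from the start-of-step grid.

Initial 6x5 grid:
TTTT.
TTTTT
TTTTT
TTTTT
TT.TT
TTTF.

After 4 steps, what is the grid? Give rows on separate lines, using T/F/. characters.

Step 1: 2 trees catch fire, 1 burn out
  TTTT.
  TTTTT
  TTTTT
  TTTTT
  TT.FT
  TTF..
Step 2: 3 trees catch fire, 2 burn out
  TTTT.
  TTTTT
  TTTTT
  TTTFT
  TT..F
  TF...
Step 3: 5 trees catch fire, 3 burn out
  TTTT.
  TTTTT
  TTTFT
  TTF.F
  TF...
  F....
Step 4: 5 trees catch fire, 5 burn out
  TTTT.
  TTTFT
  TTF.F
  TF...
  F....
  .....

TTTT.
TTTFT
TTF.F
TF...
F....
.....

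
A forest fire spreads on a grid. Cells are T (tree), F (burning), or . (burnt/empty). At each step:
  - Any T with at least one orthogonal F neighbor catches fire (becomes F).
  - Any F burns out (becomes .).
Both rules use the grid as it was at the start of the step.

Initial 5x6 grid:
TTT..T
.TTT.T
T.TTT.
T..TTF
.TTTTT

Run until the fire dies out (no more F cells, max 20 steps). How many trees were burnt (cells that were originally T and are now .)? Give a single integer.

Step 1: +2 fires, +1 burnt (F count now 2)
Step 2: +3 fires, +2 burnt (F count now 3)
Step 3: +2 fires, +3 burnt (F count now 2)
Step 4: +3 fires, +2 burnt (F count now 3)
Step 5: +2 fires, +3 burnt (F count now 2)
Step 6: +2 fires, +2 burnt (F count now 2)
Step 7: +1 fires, +2 burnt (F count now 1)
Step 8: +1 fires, +1 burnt (F count now 1)
Step 9: +0 fires, +1 burnt (F count now 0)
Fire out after step 9
Initially T: 20, now '.': 26
Total burnt (originally-T cells now '.'): 16

Answer: 16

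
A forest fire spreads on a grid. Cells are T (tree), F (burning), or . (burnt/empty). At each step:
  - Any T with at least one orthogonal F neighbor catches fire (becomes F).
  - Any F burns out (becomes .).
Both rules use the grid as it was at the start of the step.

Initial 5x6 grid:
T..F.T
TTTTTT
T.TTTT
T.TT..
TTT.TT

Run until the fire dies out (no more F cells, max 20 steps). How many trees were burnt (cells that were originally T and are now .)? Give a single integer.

Step 1: +1 fires, +1 burnt (F count now 1)
Step 2: +3 fires, +1 burnt (F count now 3)
Step 3: +5 fires, +3 burnt (F count now 5)
Step 4: +4 fires, +5 burnt (F count now 4)
Step 5: +3 fires, +4 burnt (F count now 3)
Step 6: +2 fires, +3 burnt (F count now 2)
Step 7: +1 fires, +2 burnt (F count now 1)
Step 8: +0 fires, +1 burnt (F count now 0)
Fire out after step 8
Initially T: 21, now '.': 28
Total burnt (originally-T cells now '.'): 19

Answer: 19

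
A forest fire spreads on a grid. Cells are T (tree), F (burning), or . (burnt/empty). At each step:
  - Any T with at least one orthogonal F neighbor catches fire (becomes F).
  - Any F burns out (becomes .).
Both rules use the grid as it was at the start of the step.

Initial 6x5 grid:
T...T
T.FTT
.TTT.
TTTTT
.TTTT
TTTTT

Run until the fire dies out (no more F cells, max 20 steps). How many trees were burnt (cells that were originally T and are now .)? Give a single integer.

Answer: 20

Derivation:
Step 1: +2 fires, +1 burnt (F count now 2)
Step 2: +4 fires, +2 burnt (F count now 4)
Step 3: +4 fires, +4 burnt (F count now 4)
Step 4: +5 fires, +4 burnt (F count now 5)
Step 5: +3 fires, +5 burnt (F count now 3)
Step 6: +2 fires, +3 burnt (F count now 2)
Step 7: +0 fires, +2 burnt (F count now 0)
Fire out after step 7
Initially T: 22, now '.': 28
Total burnt (originally-T cells now '.'): 20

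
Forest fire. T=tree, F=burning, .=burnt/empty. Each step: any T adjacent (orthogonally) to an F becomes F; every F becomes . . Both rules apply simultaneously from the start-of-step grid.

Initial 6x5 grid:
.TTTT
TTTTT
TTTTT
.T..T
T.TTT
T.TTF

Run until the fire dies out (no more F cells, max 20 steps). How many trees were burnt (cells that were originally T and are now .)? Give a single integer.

Step 1: +2 fires, +1 burnt (F count now 2)
Step 2: +3 fires, +2 burnt (F count now 3)
Step 3: +2 fires, +3 burnt (F count now 2)
Step 4: +2 fires, +2 burnt (F count now 2)
Step 5: +3 fires, +2 burnt (F count now 3)
Step 6: +3 fires, +3 burnt (F count now 3)
Step 7: +4 fires, +3 burnt (F count now 4)
Step 8: +2 fires, +4 burnt (F count now 2)
Step 9: +0 fires, +2 burnt (F count now 0)
Fire out after step 9
Initially T: 23, now '.': 28
Total burnt (originally-T cells now '.'): 21

Answer: 21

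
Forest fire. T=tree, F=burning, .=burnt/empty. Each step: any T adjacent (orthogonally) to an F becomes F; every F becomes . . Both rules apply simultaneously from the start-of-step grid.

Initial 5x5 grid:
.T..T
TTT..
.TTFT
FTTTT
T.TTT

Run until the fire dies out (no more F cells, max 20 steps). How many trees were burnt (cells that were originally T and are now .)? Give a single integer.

Answer: 15

Derivation:
Step 1: +5 fires, +2 burnt (F count now 5)
Step 2: +5 fires, +5 burnt (F count now 5)
Step 3: +3 fires, +5 burnt (F count now 3)
Step 4: +2 fires, +3 burnt (F count now 2)
Step 5: +0 fires, +2 burnt (F count now 0)
Fire out after step 5
Initially T: 16, now '.': 24
Total burnt (originally-T cells now '.'): 15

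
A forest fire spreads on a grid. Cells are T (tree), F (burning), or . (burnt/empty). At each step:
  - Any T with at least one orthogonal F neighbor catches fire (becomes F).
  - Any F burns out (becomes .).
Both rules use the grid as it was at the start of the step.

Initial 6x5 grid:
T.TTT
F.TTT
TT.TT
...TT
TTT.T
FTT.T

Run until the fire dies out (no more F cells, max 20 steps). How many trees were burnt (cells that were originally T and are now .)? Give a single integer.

Answer: 8

Derivation:
Step 1: +4 fires, +2 burnt (F count now 4)
Step 2: +3 fires, +4 burnt (F count now 3)
Step 3: +1 fires, +3 burnt (F count now 1)
Step 4: +0 fires, +1 burnt (F count now 0)
Fire out after step 4
Initially T: 20, now '.': 18
Total burnt (originally-T cells now '.'): 8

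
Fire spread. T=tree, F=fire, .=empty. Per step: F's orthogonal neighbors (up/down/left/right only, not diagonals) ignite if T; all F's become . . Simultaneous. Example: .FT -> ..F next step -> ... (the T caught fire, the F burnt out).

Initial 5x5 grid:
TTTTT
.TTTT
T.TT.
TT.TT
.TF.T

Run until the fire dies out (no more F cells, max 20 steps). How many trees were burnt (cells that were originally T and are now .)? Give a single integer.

Answer: 4

Derivation:
Step 1: +1 fires, +1 burnt (F count now 1)
Step 2: +1 fires, +1 burnt (F count now 1)
Step 3: +1 fires, +1 burnt (F count now 1)
Step 4: +1 fires, +1 burnt (F count now 1)
Step 5: +0 fires, +1 burnt (F count now 0)
Fire out after step 5
Initially T: 18, now '.': 11
Total burnt (originally-T cells now '.'): 4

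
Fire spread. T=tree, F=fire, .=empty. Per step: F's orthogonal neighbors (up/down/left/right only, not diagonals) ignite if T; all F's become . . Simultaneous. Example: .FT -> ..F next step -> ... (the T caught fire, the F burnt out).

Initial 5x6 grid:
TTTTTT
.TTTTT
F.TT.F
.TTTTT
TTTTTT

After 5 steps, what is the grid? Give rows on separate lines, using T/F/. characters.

Step 1: 2 trees catch fire, 2 burn out
  TTTTTT
  .TTTTF
  ..TT..
  .TTTTF
  TTTTTT
Step 2: 4 trees catch fire, 2 burn out
  TTTTTF
  .TTTF.
  ..TT..
  .TTTF.
  TTTTTF
Step 3: 4 trees catch fire, 4 burn out
  TTTTF.
  .TTF..
  ..TT..
  .TTF..
  TTTTF.
Step 4: 5 trees catch fire, 4 burn out
  TTTF..
  .TF...
  ..TF..
  .TF...
  TTTF..
Step 5: 5 trees catch fire, 5 burn out
  TTF...
  .F....
  ..F...
  .F....
  TTF...

TTF...
.F....
..F...
.F....
TTF...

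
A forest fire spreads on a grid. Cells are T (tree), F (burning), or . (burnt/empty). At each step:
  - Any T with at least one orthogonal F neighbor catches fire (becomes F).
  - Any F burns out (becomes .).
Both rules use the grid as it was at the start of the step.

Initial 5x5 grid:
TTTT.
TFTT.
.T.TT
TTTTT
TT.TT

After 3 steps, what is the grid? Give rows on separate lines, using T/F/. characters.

Step 1: 4 trees catch fire, 1 burn out
  TFTT.
  F.FT.
  .F.TT
  TTTTT
  TT.TT
Step 2: 4 trees catch fire, 4 burn out
  F.FT.
  ...F.
  ...TT
  TFTTT
  TT.TT
Step 3: 5 trees catch fire, 4 burn out
  ...F.
  .....
  ...FT
  F.FTT
  TF.TT

...F.
.....
...FT
F.FTT
TF.TT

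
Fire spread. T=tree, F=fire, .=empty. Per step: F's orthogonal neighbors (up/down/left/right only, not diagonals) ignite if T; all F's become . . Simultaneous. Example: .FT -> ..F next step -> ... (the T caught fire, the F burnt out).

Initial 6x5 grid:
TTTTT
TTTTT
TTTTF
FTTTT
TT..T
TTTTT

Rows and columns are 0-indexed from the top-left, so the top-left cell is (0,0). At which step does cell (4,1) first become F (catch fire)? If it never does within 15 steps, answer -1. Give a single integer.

Step 1: cell (4,1)='T' (+6 fires, +2 burnt)
Step 2: cell (4,1)='F' (+10 fires, +6 burnt)
  -> target ignites at step 2
Step 3: cell (4,1)='.' (+6 fires, +10 burnt)
Step 4: cell (4,1)='.' (+4 fires, +6 burnt)
Step 5: cell (4,1)='.' (+0 fires, +4 burnt)
  fire out at step 5

2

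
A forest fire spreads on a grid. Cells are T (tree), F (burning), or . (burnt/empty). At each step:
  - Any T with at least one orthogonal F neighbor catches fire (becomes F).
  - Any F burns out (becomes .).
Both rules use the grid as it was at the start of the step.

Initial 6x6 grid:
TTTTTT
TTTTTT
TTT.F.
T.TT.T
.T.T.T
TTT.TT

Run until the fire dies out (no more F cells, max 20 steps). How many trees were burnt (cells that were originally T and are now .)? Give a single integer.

Answer: 19

Derivation:
Step 1: +1 fires, +1 burnt (F count now 1)
Step 2: +3 fires, +1 burnt (F count now 3)
Step 3: +3 fires, +3 burnt (F count now 3)
Step 4: +3 fires, +3 burnt (F count now 3)
Step 5: +4 fires, +3 burnt (F count now 4)
Step 6: +3 fires, +4 burnt (F count now 3)
Step 7: +2 fires, +3 burnt (F count now 2)
Step 8: +0 fires, +2 burnt (F count now 0)
Fire out after step 8
Initially T: 27, now '.': 28
Total burnt (originally-T cells now '.'): 19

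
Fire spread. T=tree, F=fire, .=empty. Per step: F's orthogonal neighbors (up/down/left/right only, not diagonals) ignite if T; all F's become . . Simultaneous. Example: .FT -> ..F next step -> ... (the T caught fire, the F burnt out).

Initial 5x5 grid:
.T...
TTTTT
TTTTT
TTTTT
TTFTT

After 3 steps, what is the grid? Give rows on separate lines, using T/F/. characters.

Step 1: 3 trees catch fire, 1 burn out
  .T...
  TTTTT
  TTTTT
  TTFTT
  TF.FT
Step 2: 5 trees catch fire, 3 burn out
  .T...
  TTTTT
  TTFTT
  TF.FT
  F...F
Step 3: 5 trees catch fire, 5 burn out
  .T...
  TTFTT
  TF.FT
  F...F
  .....

.T...
TTFTT
TF.FT
F...F
.....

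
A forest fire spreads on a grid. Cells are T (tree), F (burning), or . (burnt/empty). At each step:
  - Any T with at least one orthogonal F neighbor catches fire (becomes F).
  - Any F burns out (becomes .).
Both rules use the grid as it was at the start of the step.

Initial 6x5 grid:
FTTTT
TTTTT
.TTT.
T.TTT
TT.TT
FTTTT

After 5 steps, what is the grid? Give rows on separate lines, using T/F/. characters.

Step 1: 4 trees catch fire, 2 burn out
  .FTTT
  FTTTT
  .TTT.
  T.TTT
  FT.TT
  .FTTT
Step 2: 5 trees catch fire, 4 burn out
  ..FTT
  .FTTT
  .TTT.
  F.TTT
  .F.TT
  ..FTT
Step 3: 4 trees catch fire, 5 burn out
  ...FT
  ..FTT
  .FTT.
  ..TTT
  ...TT
  ...FT
Step 4: 5 trees catch fire, 4 burn out
  ....F
  ...FT
  ..FT.
  ..TTT
  ...FT
  ....F
Step 5: 5 trees catch fire, 5 burn out
  .....
  ....F
  ...F.
  ..FFT
  ....F
  .....

.....
....F
...F.
..FFT
....F
.....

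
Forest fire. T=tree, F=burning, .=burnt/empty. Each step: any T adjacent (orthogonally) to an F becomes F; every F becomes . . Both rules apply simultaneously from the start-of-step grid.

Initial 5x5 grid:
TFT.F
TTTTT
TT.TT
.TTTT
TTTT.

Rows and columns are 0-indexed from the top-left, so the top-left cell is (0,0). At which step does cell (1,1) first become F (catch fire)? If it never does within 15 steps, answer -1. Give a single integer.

Step 1: cell (1,1)='F' (+4 fires, +2 burnt)
  -> target ignites at step 1
Step 2: cell (1,1)='.' (+5 fires, +4 burnt)
Step 3: cell (1,1)='.' (+4 fires, +5 burnt)
Step 4: cell (1,1)='.' (+3 fires, +4 burnt)
Step 5: cell (1,1)='.' (+3 fires, +3 burnt)
Step 6: cell (1,1)='.' (+0 fires, +3 burnt)
  fire out at step 6

1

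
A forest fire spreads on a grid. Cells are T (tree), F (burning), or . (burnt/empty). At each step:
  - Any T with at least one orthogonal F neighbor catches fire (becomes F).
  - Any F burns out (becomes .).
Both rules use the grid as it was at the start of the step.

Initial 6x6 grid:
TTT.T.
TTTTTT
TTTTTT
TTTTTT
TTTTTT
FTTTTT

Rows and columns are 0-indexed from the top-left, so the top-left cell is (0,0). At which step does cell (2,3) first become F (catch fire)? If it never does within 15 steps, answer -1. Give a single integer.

Step 1: cell (2,3)='T' (+2 fires, +1 burnt)
Step 2: cell (2,3)='T' (+3 fires, +2 burnt)
Step 3: cell (2,3)='T' (+4 fires, +3 burnt)
Step 4: cell (2,3)='T' (+5 fires, +4 burnt)
Step 5: cell (2,3)='T' (+6 fires, +5 burnt)
Step 6: cell (2,3)='F' (+5 fires, +6 burnt)
  -> target ignites at step 6
Step 7: cell (2,3)='.' (+4 fires, +5 burnt)
Step 8: cell (2,3)='.' (+2 fires, +4 burnt)
Step 9: cell (2,3)='.' (+2 fires, +2 burnt)
Step 10: cell (2,3)='.' (+0 fires, +2 burnt)
  fire out at step 10

6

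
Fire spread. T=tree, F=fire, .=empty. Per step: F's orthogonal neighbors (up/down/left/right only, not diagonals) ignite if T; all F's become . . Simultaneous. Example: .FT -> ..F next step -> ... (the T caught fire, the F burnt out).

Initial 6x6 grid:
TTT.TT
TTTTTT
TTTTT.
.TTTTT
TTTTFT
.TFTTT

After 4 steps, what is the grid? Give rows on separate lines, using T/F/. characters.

Step 1: 7 trees catch fire, 2 burn out
  TTT.TT
  TTTTTT
  TTTTT.
  .TTTFT
  TTFF.F
  .F.FFT
Step 2: 6 trees catch fire, 7 burn out
  TTT.TT
  TTTTTT
  TTTTF.
  .TFF.F
  TF....
  .....F
Step 3: 5 trees catch fire, 6 burn out
  TTT.TT
  TTTTFT
  TTFF..
  .F....
  F.....
  ......
Step 4: 5 trees catch fire, 5 burn out
  TTT.FT
  TTFF.F
  TF....
  ......
  ......
  ......

TTT.FT
TTFF.F
TF....
......
......
......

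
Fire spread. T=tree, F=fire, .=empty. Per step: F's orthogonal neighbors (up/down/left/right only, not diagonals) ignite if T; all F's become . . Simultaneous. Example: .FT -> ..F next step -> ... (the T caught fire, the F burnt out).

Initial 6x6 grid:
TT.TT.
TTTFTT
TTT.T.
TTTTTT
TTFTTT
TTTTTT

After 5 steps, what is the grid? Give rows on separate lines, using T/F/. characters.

Step 1: 7 trees catch fire, 2 burn out
  TT.FT.
  TTF.FT
  TTT.T.
  TTFTTT
  TF.FTT
  TTFTTT
Step 2: 11 trees catch fire, 7 burn out
  TT..F.
  TF...F
  TTF.F.
  TF.FTT
  F...FT
  TF.FTT
Step 3: 8 trees catch fire, 11 burn out
  TF....
  F.....
  TF....
  F...FT
  .....F
  F...FT
Step 4: 4 trees catch fire, 8 burn out
  F.....
  ......
  F.....
  .....F
  ......
  .....F
Step 5: 0 trees catch fire, 4 burn out
  ......
  ......
  ......
  ......
  ......
  ......

......
......
......
......
......
......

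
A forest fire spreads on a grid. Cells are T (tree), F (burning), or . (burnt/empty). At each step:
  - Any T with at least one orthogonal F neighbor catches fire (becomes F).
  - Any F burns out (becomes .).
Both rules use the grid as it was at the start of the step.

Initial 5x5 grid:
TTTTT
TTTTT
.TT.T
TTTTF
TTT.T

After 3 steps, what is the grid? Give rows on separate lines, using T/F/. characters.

Step 1: 3 trees catch fire, 1 burn out
  TTTTT
  TTTTT
  .TT.F
  TTTF.
  TTT.F
Step 2: 2 trees catch fire, 3 burn out
  TTTTT
  TTTTF
  .TT..
  TTF..
  TTT..
Step 3: 5 trees catch fire, 2 burn out
  TTTTF
  TTTF.
  .TF..
  TF...
  TTF..

TTTTF
TTTF.
.TF..
TF...
TTF..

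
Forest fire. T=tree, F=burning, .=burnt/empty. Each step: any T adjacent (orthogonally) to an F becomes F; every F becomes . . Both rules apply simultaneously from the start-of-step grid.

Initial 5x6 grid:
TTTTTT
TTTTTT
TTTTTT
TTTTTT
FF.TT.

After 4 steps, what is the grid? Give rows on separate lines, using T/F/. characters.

Step 1: 2 trees catch fire, 2 burn out
  TTTTTT
  TTTTTT
  TTTTTT
  FFTTTT
  ...TT.
Step 2: 3 trees catch fire, 2 burn out
  TTTTTT
  TTTTTT
  FFTTTT
  ..FTTT
  ...TT.
Step 3: 4 trees catch fire, 3 burn out
  TTTTTT
  FFTTTT
  ..FTTT
  ...FTT
  ...TT.
Step 4: 6 trees catch fire, 4 burn out
  FFTTTT
  ..FTTT
  ...FTT
  ....FT
  ...FT.

FFTTTT
..FTTT
...FTT
....FT
...FT.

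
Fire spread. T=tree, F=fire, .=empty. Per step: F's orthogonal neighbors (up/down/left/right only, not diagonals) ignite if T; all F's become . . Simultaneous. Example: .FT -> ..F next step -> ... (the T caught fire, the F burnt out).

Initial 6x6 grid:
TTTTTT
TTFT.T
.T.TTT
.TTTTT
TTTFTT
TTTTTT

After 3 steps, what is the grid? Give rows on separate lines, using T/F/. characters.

Step 1: 7 trees catch fire, 2 burn out
  TTFTTT
  TF.F.T
  .T.TTT
  .TTFTT
  TTF.FT
  TTTFTT
Step 2: 11 trees catch fire, 7 burn out
  TF.FTT
  F....T
  .F.FTT
  .TF.FT
  TF...F
  TTF.FT
Step 3: 8 trees catch fire, 11 burn out
  F...FT
  .....T
  ....FT
  .F...F
  F.....
  TF...F

F...FT
.....T
....FT
.F...F
F.....
TF...F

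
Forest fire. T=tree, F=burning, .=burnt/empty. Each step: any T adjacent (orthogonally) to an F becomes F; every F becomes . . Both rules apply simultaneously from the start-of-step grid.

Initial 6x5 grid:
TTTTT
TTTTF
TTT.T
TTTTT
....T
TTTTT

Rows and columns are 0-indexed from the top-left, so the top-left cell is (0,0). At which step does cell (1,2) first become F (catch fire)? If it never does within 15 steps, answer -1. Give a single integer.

Step 1: cell (1,2)='T' (+3 fires, +1 burnt)
Step 2: cell (1,2)='F' (+3 fires, +3 burnt)
  -> target ignites at step 2
Step 3: cell (1,2)='.' (+5 fires, +3 burnt)
Step 4: cell (1,2)='.' (+5 fires, +5 burnt)
Step 5: cell (1,2)='.' (+4 fires, +5 burnt)
Step 6: cell (1,2)='.' (+2 fires, +4 burnt)
Step 7: cell (1,2)='.' (+1 fires, +2 burnt)
Step 8: cell (1,2)='.' (+1 fires, +1 burnt)
Step 9: cell (1,2)='.' (+0 fires, +1 burnt)
  fire out at step 9

2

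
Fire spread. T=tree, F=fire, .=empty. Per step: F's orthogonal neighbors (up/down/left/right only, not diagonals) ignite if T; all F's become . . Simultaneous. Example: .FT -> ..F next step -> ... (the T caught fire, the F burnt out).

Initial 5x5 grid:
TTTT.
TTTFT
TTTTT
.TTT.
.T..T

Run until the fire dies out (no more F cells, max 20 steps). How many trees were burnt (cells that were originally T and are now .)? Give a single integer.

Step 1: +4 fires, +1 burnt (F count now 4)
Step 2: +5 fires, +4 burnt (F count now 5)
Step 3: +4 fires, +5 burnt (F count now 4)
Step 4: +3 fires, +4 burnt (F count now 3)
Step 5: +1 fires, +3 burnt (F count now 1)
Step 6: +0 fires, +1 burnt (F count now 0)
Fire out after step 6
Initially T: 18, now '.': 24
Total burnt (originally-T cells now '.'): 17

Answer: 17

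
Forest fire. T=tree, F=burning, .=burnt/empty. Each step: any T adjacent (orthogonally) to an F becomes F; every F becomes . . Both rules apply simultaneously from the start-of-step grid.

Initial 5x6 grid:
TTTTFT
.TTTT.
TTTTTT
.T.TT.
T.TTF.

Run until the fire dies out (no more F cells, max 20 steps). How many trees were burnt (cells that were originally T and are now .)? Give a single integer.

Step 1: +5 fires, +2 burnt (F count now 5)
Step 2: +5 fires, +5 burnt (F count now 5)
Step 3: +4 fires, +5 burnt (F count now 4)
Step 4: +3 fires, +4 burnt (F count now 3)
Step 5: +1 fires, +3 burnt (F count now 1)
Step 6: +2 fires, +1 burnt (F count now 2)
Step 7: +0 fires, +2 burnt (F count now 0)
Fire out after step 7
Initially T: 21, now '.': 29
Total burnt (originally-T cells now '.'): 20

Answer: 20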